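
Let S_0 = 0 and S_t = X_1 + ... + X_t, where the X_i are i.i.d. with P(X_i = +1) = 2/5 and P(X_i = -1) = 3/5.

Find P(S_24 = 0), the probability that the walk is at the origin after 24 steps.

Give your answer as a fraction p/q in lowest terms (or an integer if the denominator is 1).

To be at 0 after 24 steps: need exactly 12 steps of +1 and 12 of -1.
Number of such sequences: C(24,12) = 2704156
Each has probability (2/5)^12 · (3/5)^12 = 2176782336/59604644775390625
P = 2704156 · 2176782336/59604644775390625 = 5886359014588416/59604644775390625

Answer: 5886359014588416/59604644775390625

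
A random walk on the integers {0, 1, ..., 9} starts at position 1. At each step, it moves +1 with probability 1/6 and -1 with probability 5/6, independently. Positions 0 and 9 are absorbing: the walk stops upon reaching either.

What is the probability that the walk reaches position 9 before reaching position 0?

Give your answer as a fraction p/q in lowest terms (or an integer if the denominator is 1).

Answer: 1/488281

Derivation:
Biased walk: p = 1/6, q = 5/6, r = q/p = 5
Gambler's ruin: P(hit 9 before 0 | start at 1) = (1 - r^a)/(1 - r^N)
r^1 = 5; r^9 = 1953125
P = (1 - 5) / (1 - 1953125) = -4 / -1953124 = 1/488281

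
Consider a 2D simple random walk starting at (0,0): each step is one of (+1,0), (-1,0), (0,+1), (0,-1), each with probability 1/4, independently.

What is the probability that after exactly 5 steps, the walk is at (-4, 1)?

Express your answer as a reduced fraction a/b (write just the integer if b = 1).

Let h be the number of horizontal steps (so 5-h are vertical). To end at (-4,1) need (h-4)/2 right-steps and ((5-h)+1)/2 up-steps.
Sum over h with 4 ≤ h ≤ 4, h ≡ 0 (mod 2), 5-h ≡ 1 (mod 2):
h=4: C(5,4)·C(4,0)·C(1,1) = 5·1·1 = 5
Total favorable: 5
Total paths: 4^5 = 1024
P = 5/1024 = 5/1024

Answer: 5/1024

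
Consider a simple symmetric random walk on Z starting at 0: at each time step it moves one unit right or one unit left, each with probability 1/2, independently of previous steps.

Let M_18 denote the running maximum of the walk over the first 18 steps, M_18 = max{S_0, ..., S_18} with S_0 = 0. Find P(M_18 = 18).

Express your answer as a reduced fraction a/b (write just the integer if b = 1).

Answer: 1/262144

Derivation:
Let M_18 = max(S_0,...,S_18). Use the reflection principle: for j ≥ 1, #{paths with M_18 ≥ j} = #{S_18 ≥ j} + #{S_18 ≥ j+1}.
By reflection, #{M_18 ≥ 18} = #{S_18 ≥ 18} + #{S_18 ≥ 19} = 1 + 0 = 1.
#{M_18 ≥ 19} = #{S_18 ≥ 19} + #{S_18 ≥ 20} = 0 + 0 = 0.
#{M_18 = 18} = 1 - 0 = 1.
P(M_18 = 18) = 1/262144 = 1/262144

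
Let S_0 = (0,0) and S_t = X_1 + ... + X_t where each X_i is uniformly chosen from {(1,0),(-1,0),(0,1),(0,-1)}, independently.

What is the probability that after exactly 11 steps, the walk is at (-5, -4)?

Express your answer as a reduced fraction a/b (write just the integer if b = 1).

Let h be the number of horizontal steps (so 11-h are vertical). To end at (-5,-4) need (h-5)/2 right-steps and ((11-h)-4)/2 up-steps.
Sum over h with 5 ≤ h ≤ 7, h ≡ 1 (mod 2), 11-h ≡ 0 (mod 2):
h=5: C(11,5)·C(5,0)·C(6,1) = 462·1·6 = 2772
h=7: C(11,7)·C(7,1)·C(4,0) = 330·7·1 = 2310
Total favorable: 5082
Total paths: 4^11 = 4194304
P = 5082/4194304 = 2541/2097152

Answer: 2541/2097152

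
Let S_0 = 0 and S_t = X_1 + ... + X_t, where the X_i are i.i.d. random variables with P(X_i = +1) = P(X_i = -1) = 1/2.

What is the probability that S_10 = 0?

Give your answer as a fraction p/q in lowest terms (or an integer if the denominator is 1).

Answer: 63/256

Derivation:
To return to 0 after 10 steps: need exactly 5 steps of +1 and 5 of -1.
Favorable paths: C(10,5) = 252
Total paths: 2^10 = 1024
P = 252/1024 = 63/256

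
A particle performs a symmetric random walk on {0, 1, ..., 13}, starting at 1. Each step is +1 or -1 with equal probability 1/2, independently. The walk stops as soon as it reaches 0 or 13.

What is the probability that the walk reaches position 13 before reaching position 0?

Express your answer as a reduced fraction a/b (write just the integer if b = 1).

Symmetric walk (p = 1/2): the harmonic-function argument gives P(hit 13 before 0 | start at 1) = a/N.
P = 1/13 = 1/13

Answer: 1/13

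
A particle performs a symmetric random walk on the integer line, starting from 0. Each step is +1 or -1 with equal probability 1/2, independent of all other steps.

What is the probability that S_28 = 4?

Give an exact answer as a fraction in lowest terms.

To reach position 4 after 28 steps: need 16 steps of +1 and 12 of -1.
Favorable paths: C(28,16) = 30421755
Total paths: 2^28 = 268435456
P = 30421755/268435456 = 30421755/268435456

Answer: 30421755/268435456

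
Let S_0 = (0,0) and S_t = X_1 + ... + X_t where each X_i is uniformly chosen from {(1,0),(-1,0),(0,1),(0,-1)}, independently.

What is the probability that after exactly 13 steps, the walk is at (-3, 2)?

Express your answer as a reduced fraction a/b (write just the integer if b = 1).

Let h be the number of horizontal steps (so 13-h are vertical). To end at (-3,2) need (h-3)/2 right-steps and ((13-h)+2)/2 up-steps.
Sum over h with 3 ≤ h ≤ 11, h ≡ 1 (mod 2), 13-h ≡ 0 (mod 2):
h=3: C(13,3)·C(3,0)·C(10,6) = 286·1·210 = 60060
h=5: C(13,5)·C(5,1)·C(8,5) = 1287·5·56 = 360360
h=7: C(13,7)·C(7,2)·C(6,4) = 1716·21·15 = 540540
h=9: C(13,9)·C(9,3)·C(4,3) = 715·84·4 = 240240
h=11: C(13,11)·C(11,4)·C(2,2) = 78·330·1 = 25740
Total favorable: 1226940
Total paths: 4^13 = 67108864
P = 1226940/67108864 = 306735/16777216

Answer: 306735/16777216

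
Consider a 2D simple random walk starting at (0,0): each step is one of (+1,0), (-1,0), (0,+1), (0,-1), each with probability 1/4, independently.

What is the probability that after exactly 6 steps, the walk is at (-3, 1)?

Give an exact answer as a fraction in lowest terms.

Let h be the number of horizontal steps (so 6-h are vertical). To end at (-3,1) need (h-3)/2 right-steps and ((6-h)+1)/2 up-steps.
Sum over h with 3 ≤ h ≤ 5, h ≡ 1 (mod 2), 6-h ≡ 1 (mod 2):
h=3: C(6,3)·C(3,0)·C(3,2) = 20·1·3 = 60
h=5: C(6,5)·C(5,1)·C(1,1) = 6·5·1 = 30
Total favorable: 90
Total paths: 4^6 = 4096
P = 90/4096 = 45/2048

Answer: 45/2048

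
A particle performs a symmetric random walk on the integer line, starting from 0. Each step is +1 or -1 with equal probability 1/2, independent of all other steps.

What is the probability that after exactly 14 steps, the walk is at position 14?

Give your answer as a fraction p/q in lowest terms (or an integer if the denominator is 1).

Answer: 1/16384

Derivation:
To reach position 14 after 14 steps: need 14 steps of +1 and 0 of -1.
Favorable paths: C(14,14) = 1
Total paths: 2^14 = 16384
P = 1/16384 = 1/16384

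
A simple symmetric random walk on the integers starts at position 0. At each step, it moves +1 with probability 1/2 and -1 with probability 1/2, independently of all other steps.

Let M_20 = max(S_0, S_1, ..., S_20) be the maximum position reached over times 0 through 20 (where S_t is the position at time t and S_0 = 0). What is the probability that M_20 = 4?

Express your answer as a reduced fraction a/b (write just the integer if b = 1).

Answer: 62985/524288

Derivation:
Let M_20 = max(S_0,...,S_20). Use the reflection principle: for j ≥ 1, #{paths with M_20 ≥ j} = #{S_20 ≥ j} + #{S_20 ≥ j+1}.
By reflection, #{M_20 ≥ 4} = #{S_20 ≥ 4} + #{S_20 ≥ 5} = 263950 + 137980 = 401930.
#{M_20 ≥ 5} = #{S_20 ≥ 5} + #{S_20 ≥ 6} = 137980 + 137980 = 275960.
#{M_20 = 4} = 401930 - 275960 = 125970.
P(M_20 = 4) = 125970/1048576 = 62985/524288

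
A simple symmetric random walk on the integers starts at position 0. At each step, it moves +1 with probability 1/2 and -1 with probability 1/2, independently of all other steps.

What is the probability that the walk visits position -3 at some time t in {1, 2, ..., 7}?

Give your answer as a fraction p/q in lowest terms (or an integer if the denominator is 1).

Count via complement. Let g(t,s) = #length-t paths at position s with S_1..S_t all ≠ -3.
g(t,s) = g(t-1,s-1) + g(t-1,s+1) for s ≠ -3; g(t,-3) = 0.
t=0: g(0,0)=1
t=1: g(1,-1)=1 g(1,1)=1
t=2: g(2,-2)=1 g(2,0)=2 g(2,2)=1
t=3: g(3,-1)=3 g(3,1)=3 g(3,3)=1
t=4: g(4,-2)=3 g(4,0)=6 g(4,2)=4 g(4,4)=1
t=5: g(5,-1)=9 g(5,1)=10 g(5,3)=5 g(5,5)=1
t=6: g(6,-2)=9 g(6,0)=19 g(6,2)=15 g(6,4)=6 g(6,6)=1
t=7: g(7,-1)=28 g(7,1)=34 g(7,3)=21 g(7,5)=7 g(7,7)=1
Paths never hitting -3: Σ_s g(7,s) = 91
Paths hitting -3: 2^7 - 91 = 37
P = 37/128 = 37/128

Answer: 37/128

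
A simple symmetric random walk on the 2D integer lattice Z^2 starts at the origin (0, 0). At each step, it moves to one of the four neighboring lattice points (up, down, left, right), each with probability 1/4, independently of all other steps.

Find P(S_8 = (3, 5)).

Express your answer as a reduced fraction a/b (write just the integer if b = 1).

Let h be the number of horizontal steps (so 8-h are vertical). To end at (3,5) need (h+3)/2 right-steps and ((8-h)+5)/2 up-steps.
Sum over h with 3 ≤ h ≤ 3, h ≡ 1 (mod 2), 8-h ≡ 1 (mod 2):
h=3: C(8,3)·C(3,3)·C(5,5) = 56·1·1 = 56
Total favorable: 56
Total paths: 4^8 = 65536
P = 56/65536 = 7/8192

Answer: 7/8192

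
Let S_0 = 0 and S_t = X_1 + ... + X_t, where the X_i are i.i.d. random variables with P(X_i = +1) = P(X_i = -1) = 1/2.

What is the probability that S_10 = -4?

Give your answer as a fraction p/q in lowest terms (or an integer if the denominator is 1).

To reach position -4 after 10 steps: need 3 steps of +1 and 7 of -1.
Favorable paths: C(10,3) = 120
Total paths: 2^10 = 1024
P = 120/1024 = 15/128

Answer: 15/128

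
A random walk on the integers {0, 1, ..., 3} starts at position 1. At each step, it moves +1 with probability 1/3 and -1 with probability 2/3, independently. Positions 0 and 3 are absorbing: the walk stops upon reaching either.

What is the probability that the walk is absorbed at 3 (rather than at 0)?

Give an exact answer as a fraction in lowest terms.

Biased walk: p = 1/3, q = 2/3, r = q/p = 2
Gambler's ruin: P(hit 3 before 0 | start at 1) = (1 - r^a)/(1 - r^N)
r^1 = 2; r^3 = 8
P = (1 - 2) / (1 - 8) = -1 / -7 = 1/7

Answer: 1/7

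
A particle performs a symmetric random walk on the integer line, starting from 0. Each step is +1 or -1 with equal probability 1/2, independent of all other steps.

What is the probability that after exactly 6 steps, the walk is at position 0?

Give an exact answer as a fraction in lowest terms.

Answer: 5/16

Derivation:
To return to 0 after 6 steps: need exactly 3 steps of +1 and 3 of -1.
Favorable paths: C(6,3) = 20
Total paths: 2^6 = 64
P = 20/64 = 5/16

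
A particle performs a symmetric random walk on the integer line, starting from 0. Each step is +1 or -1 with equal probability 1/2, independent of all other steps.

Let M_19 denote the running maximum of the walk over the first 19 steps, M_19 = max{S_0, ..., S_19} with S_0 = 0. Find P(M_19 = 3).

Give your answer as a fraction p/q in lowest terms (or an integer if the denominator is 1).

Answer: 37791/262144

Derivation:
Let M_19 = max(S_0,...,S_19). Use the reflection principle: for j ≥ 1, #{paths with M_19 ≥ j} = #{S_19 ≥ j} + #{S_19 ≥ j+1}.
By reflection, #{M_19 ≥ 3} = #{S_19 ≥ 3} + #{S_19 ≥ 4} = 169766 + 94184 = 263950.
#{M_19 ≥ 4} = #{S_19 ≥ 4} + #{S_19 ≥ 5} = 94184 + 94184 = 188368.
#{M_19 = 3} = 263950 - 188368 = 75582.
P(M_19 = 3) = 75582/524288 = 37791/262144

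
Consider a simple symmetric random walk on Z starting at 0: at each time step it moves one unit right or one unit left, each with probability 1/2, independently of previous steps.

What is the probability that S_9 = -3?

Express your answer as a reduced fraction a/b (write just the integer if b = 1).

To reach position -3 after 9 steps: need 3 steps of +1 and 6 of -1.
Favorable paths: C(9,3) = 84
Total paths: 2^9 = 512
P = 84/512 = 21/128

Answer: 21/128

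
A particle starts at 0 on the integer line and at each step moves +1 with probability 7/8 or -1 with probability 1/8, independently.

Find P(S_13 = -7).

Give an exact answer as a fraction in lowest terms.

To reach position -7 after 13 steps: need 3 steps of +1 and 10 steps of -1.
Number of such sequences: C(13,3) = 286
Each has probability (7/8)^3 · (1/8)^10 = 343/549755813888
P = 286 · 343/549755813888 = 49049/274877906944

Answer: 49049/274877906944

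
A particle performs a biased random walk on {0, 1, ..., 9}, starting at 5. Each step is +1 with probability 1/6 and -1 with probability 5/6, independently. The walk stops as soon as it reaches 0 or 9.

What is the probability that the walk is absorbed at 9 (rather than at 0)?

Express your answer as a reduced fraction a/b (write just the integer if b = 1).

Biased walk: p = 1/6, q = 5/6, r = q/p = 5
Gambler's ruin: P(hit 9 before 0 | start at 5) = (1 - r^a)/(1 - r^N)
r^5 = 3125; r^9 = 1953125
P = (1 - 3125) / (1 - 1953125) = -3124 / -1953124 = 781/488281

Answer: 781/488281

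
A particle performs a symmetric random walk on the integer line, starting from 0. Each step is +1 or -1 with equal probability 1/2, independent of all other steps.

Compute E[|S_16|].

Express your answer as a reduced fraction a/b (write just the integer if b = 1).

S_16 takes values m ≡ 0 (mod 2) with |m| ≤ 16; P(S_16=m) = C(16,(16+m)/2)/2^16.
Total paths: 2^16 = 65536
Distribution: P(S=-16)=1/65536, P(S=-14)=16/65536, P(S=-12)=120/65536, P(S=-10)=560/65536, P(S=-8)=1820/65536, P(S=-6)=4368/65536, P(S=-4)=8008/65536, P(S=-2)=11440/65536, P(S=0)=12870/65536, P(S=2)=11440/65536, P(S=4)=8008/65536, P(S=6)=4368/65536, P(S=8)=1820/65536, P(S=10)=560/65536, P(S=12)=120/65536, P(S=14)=16/65536, P(S=16)=1/65536
E[|S_16|] = Σ_m |m|·P(S_16=m) = 205920/65536 = 6435/2048

Answer: 6435/2048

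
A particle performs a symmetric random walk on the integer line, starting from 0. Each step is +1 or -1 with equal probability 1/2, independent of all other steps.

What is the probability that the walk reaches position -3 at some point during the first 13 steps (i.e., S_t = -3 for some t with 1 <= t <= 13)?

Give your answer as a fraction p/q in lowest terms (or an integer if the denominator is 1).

Answer: 3473/8192

Derivation:
Count via complement. Let g(t,s) = #length-t paths at position s with S_1..S_t all ≠ -3.
g(t,s) = g(t-1,s-1) + g(t-1,s+1) for s ≠ -3; g(t,-3) = 0.
t=0: g(0,0)=1
t=1: g(1,-1)=1 g(1,1)=1
t=2: g(2,-2)=1 g(2,0)=2 g(2,2)=1
t=3: g(3,-1)=3 g(3,1)=3 g(3,3)=1
t=4: g(4,-2)=3 g(4,0)=6 g(4,2)=4 g(4,4)=1
t=5: g(5,-1)=9 g(5,1)=10 g(5,3)=5 g(5,5)=1
t=6: g(6,-2)=9 g(6,0)=19 g(6,2)=15 g(6,4)=6 g(6,6)=1
t=7: g(7,-1)=28 g(7,1)=34 g(7,3)=21 g(7,5)=7 g(7,7)=1
t=8: g(8,-2)=28 g(8,0)=62 g(8,2)=55 g(8,4)=28 g(8,6)=8 g(8,8)=1
t=9: g(9,-1)=90 g(9,1)=117 g(9,3)=83 g(9,5)=36 g(9,7)=9 g(9,9)=1
t=10: g(10,-2)=90 g(10,0)=207 g(10,2)=200 g(10,4)=119 g(10,6)=45 g(10,8)=10 g(10,10)=1
t=11: g(11,-1)=297 g(11,1)=407 g(11,3)=319 g(11,5)=164 g(11,7)=55 g(11,9)=11 g(11,11)=1
t=12: g(12,-2)=297 g(12,0)=704 g(12,2)=726 g(12,4)=483 g(12,6)=219 g(12,8)=66 g(12,10)=12 g(12,12)=1
t=13: g(13,-1)=1001 g(13,1)=1430 g(13,3)=1209 g(13,5)=702 g(13,7)=285 g(13,9)=78 g(13,11)=13 g(13,13)=1
Paths never hitting -3: Σ_s g(13,s) = 4719
Paths hitting -3: 2^13 - 4719 = 3473
P = 3473/8192 = 3473/8192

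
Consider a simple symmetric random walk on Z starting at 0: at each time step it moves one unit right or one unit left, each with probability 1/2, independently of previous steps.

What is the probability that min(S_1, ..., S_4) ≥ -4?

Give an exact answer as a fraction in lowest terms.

Answer: 1

Derivation:
Let f(t,s) = #length-t paths at position s with S_1..S_t all ≥ -4.
f(t,s) = f(t-1,s-1) + f(t-1,s+1) for s ≥ -4; f(t,s) = 0 for s < -4.
t=0: f(0,0)=1
t=1: f(1,-1)=1 f(1,1)=1
t=2: f(2,-2)=1 f(2,0)=2 f(2,2)=1
t=3: f(3,-3)=1 f(3,-1)=3 f(3,1)=3 f(3,3)=1
t=4: f(4,-4)=1 f(4,-2)=4 f(4,0)=6 f(4,2)=4 f(4,4)=1
Σ_s f(4,s) = 16
P = 16/16 = 1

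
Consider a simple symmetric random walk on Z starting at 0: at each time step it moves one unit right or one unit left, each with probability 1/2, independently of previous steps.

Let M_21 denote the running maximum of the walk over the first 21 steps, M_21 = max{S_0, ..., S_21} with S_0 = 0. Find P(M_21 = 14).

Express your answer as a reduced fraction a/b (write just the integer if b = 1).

Answer: 665/1048576

Derivation:
Let M_21 = max(S_0,...,S_21). Use the reflection principle: for j ≥ 1, #{paths with M_21 ≥ j} = #{S_21 ≥ j} + #{S_21 ≥ j+1}.
By reflection, #{M_21 ≥ 14} = #{S_21 ≥ 14} + #{S_21 ≥ 15} = 1562 + 1562 = 3124.
#{M_21 ≥ 15} = #{S_21 ≥ 15} + #{S_21 ≥ 16} = 1562 + 232 = 1794.
#{M_21 = 14} = 3124 - 1794 = 1330.
P(M_21 = 14) = 1330/2097152 = 665/1048576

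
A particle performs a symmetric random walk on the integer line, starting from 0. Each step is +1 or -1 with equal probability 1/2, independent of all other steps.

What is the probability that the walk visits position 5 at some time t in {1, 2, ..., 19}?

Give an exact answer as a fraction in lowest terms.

Answer: 34495/131072

Derivation:
Count via complement. Let g(t,s) = #length-t paths at position s with S_1..S_t all ≠ 5.
g(t,s) = g(t-1,s-1) + g(t-1,s+1) for s ≠ 5; g(t,5) = 0.
t=0: g(0,0)=1
t=1: g(1,-1)=1 g(1,1)=1
t=2: g(2,-2)=1 g(2,0)=2 g(2,2)=1
t=3: g(3,-3)=1 g(3,-1)=3 g(3,1)=3 g(3,3)=1
t=4: g(4,-4)=1 g(4,-2)=4 g(4,0)=6 g(4,2)=4 g(4,4)=1
t=5: g(5,-5)=1 g(5,-3)=5 g(5,-1)=10 g(5,1)=10 g(5,3)=5
t=6: g(6,-6)=1 g(6,-4)=6 g(6,-2)=15 g(6,0)=20 g(6,2)=15 g(6,4)=5
t=7: g(7,-7)=1 g(7,-5)=7 g(7,-3)=21 g(7,-1)=35 g(7,1)=35 g(7,3)=20
t=8: g(8,-8)=1 g(8,-6)=8 g(8,-4)=28 g(8,-2)=56 g(8,0)=70 g(8,2)=55 g(8,4)=20
t=9: g(9,-9)=1 g(9,-7)=9 g(9,-5)=36 g(9,-3)=84 g(9,-1)=126 g(9,1)=125 g(9,3)=75
t=10: g(10,-10)=1 g(10,-8)=10 g(10,-6)=45 g(10,-4)=120 g(10,-2)=210 g(10,0)=251 g(10,2)=200 g(10,4)=75
t=11: g(11,-11)=1 g(11,-9)=11 g(11,-7)=55 g(11,-5)=165 g(11,-3)=330 g(11,-1)=461 g(11,1)=451 g(11,3)=275
t=12: g(12,-12)=1 g(12,-10)=12 g(12,-8)=66 g(12,-6)=220 g(12,-4)=495 g(12,-2)=791 g(12,0)=912 g(12,2)=726 g(12,4)=275
t=13: g(13,-13)=1 g(13,-11)=13 g(13,-9)=78 g(13,-7)=286 g(13,-5)=715 g(13,-3)=1286 g(13,-1)=1703 g(13,1)=1638 g(13,3)=1001
t=14: g(14,-14)=1 g(14,-12)=14 g(14,-10)=91 g(14,-8)=364 g(14,-6)=1001 g(14,-4)=2001 g(14,-2)=2989 g(14,0)=3341 g(14,2)=2639 g(14,4)=1001
t=15: g(15,-15)=1 g(15,-13)=15 g(15,-11)=105 g(15,-9)=455 g(15,-7)=1365 g(15,-5)=3002 g(15,-3)=4990 g(15,-1)=6330 g(15,1)=5980 g(15,3)=3640
t=16: g(16,-16)=1 g(16,-14)=16 g(16,-12)=120 g(16,-10)=560 g(16,-8)=1820 g(16,-6)=4367 g(16,-4)=7992 g(16,-2)=11320 g(16,0)=12310 g(16,2)=9620 g(16,4)=3640
t=17: g(17,-17)=1 g(17,-15)=17 g(17,-13)=136 g(17,-11)=680 g(17,-9)=2380 g(17,-7)=6187 g(17,-5)=12359 g(17,-3)=19312 g(17,-1)=23630 g(17,1)=21930 g(17,3)=13260
t=18: g(18,-18)=1 g(18,-16)=18 g(18,-14)=153 g(18,-12)=816 g(18,-10)=3060 g(18,-8)=8567 g(18,-6)=18546 g(18,-4)=31671 g(18,-2)=42942 g(18,0)=45560 g(18,2)=35190 g(18,4)=13260
t=19: g(19,-19)=1 g(19,-17)=19 g(19,-15)=171 g(19,-13)=969 g(19,-11)=3876 g(19,-9)=11627 g(19,-7)=27113 g(19,-5)=50217 g(19,-3)=74613 g(19,-1)=88502 g(19,1)=80750 g(19,3)=48450
Paths never hitting 5: Σ_s g(19,s) = 386308
Paths hitting 5: 2^19 - 386308 = 137980
P = 137980/524288 = 34495/131072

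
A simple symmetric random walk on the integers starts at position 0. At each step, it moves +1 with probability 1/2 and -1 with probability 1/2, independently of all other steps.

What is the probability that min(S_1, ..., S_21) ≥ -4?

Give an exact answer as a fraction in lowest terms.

Answer: 748391/1048576

Derivation:
Let f(t,s) = #length-t paths at position s with S_1..S_t all ≥ -4.
f(t,s) = f(t-1,s-1) + f(t-1,s+1) for s ≥ -4; f(t,s) = 0 for s < -4.
t=0: f(0,0)=1
t=1: f(1,-1)=1 f(1,1)=1
t=2: f(2,-2)=1 f(2,0)=2 f(2,2)=1
t=3: f(3,-3)=1 f(3,-1)=3 f(3,1)=3 f(3,3)=1
t=4: f(4,-4)=1 f(4,-2)=4 f(4,0)=6 f(4,2)=4 f(4,4)=1
t=5: f(5,-3)=5 f(5,-1)=10 f(5,1)=10 f(5,3)=5 f(5,5)=1
t=6: f(6,-4)=5 f(6,-2)=15 f(6,0)=20 f(6,2)=15 f(6,4)=6 f(6,6)=1
t=7: f(7,-3)=20 f(7,-1)=35 f(7,1)=35 f(7,3)=21 f(7,5)=7 f(7,7)=1
t=8: f(8,-4)=20 f(8,-2)=55 f(8,0)=70 f(8,2)=56 f(8,4)=28 f(8,6)=8 f(8,8)=1
t=9: f(9,-3)=75 f(9,-1)=125 f(9,1)=126 f(9,3)=84 f(9,5)=36 f(9,7)=9 f(9,9)=1
t=10: f(10,-4)=75 f(10,-2)=200 f(10,0)=251 f(10,2)=210 f(10,4)=120 f(10,6)=45 f(10,8)=10 f(10,10)=1
t=11: f(11,-3)=275 f(11,-1)=451 f(11,1)=461 f(11,3)=330 f(11,5)=165 f(11,7)=55 f(11,9)=11 f(11,11)=1
t=12: f(12,-4)=275 f(12,-2)=726 f(12,0)=912 f(12,2)=791 f(12,4)=495 f(12,6)=220 f(12,8)=66 f(12,10)=12 f(12,12)=1
t=13: f(13,-3)=1001 f(13,-1)=1638 f(13,1)=1703 f(13,3)=1286 f(13,5)=715 f(13,7)=286 f(13,9)=78 f(13,11)=13 f(13,13)=1
t=14: f(14,-4)=1001 f(14,-2)=2639 f(14,0)=3341 f(14,2)=2989 f(14,4)=2001 f(14,6)=1001 f(14,8)=364 f(14,10)=91 f(14,12)=14 f(14,14)=1
t=15: f(15,-3)=3640 f(15,-1)=5980 f(15,1)=6330 f(15,3)=4990 f(15,5)=3002 f(15,7)=1365 f(15,9)=455 f(15,11)=105 f(15,13)=15 f(15,15)=1
t=16: f(16,-4)=3640 f(16,-2)=9620 f(16,0)=12310 f(16,2)=11320 f(16,4)=7992 f(16,6)=4367 f(16,8)=1820 f(16,10)=560 f(16,12)=120 f(16,14)=16 f(16,16)=1
t=17: f(17,-3)=13260 f(17,-1)=21930 f(17,1)=23630 f(17,3)=19312 f(17,5)=12359 f(17,7)=6187 f(17,9)=2380 f(17,11)=680 f(17,13)=136 f(17,15)=17 f(17,17)=1
t=18: f(18,-4)=13260 f(18,-2)=35190 f(18,0)=45560 f(18,2)=42942 f(18,4)=31671 f(18,6)=18546 f(18,8)=8567 f(18,10)=3060 f(18,12)=816 f(18,14)=153 f(18,16)=18 f(18,18)=1
t=19: f(19,-3)=48450 f(19,-1)=80750 f(19,1)=88502 f(19,3)=74613 f(19,5)=50217 f(19,7)=27113 f(19,9)=11627 f(19,11)=3876 f(19,13)=969 f(19,15)=171 f(19,17)=19 f(19,19)=1
t=20: f(20,-4)=48450 f(20,-2)=129200 f(20,0)=169252 f(20,2)=163115 f(20,4)=124830 f(20,6)=77330 f(20,8)=38740 f(20,10)=15503 f(20,12)=4845 f(20,14)=1140 f(20,16)=190 f(20,18)=20 f(20,20)=1
t=21: f(21,-3)=177650 f(21,-1)=298452 f(21,1)=332367 f(21,3)=287945 f(21,5)=202160 f(21,7)=116070 f(21,9)=54243 f(21,11)=20348 f(21,13)=5985 f(21,15)=1330 f(21,17)=210 f(21,19)=21 f(21,21)=1
Σ_s f(21,s) = 1496782
P = 1496782/2097152 = 748391/1048576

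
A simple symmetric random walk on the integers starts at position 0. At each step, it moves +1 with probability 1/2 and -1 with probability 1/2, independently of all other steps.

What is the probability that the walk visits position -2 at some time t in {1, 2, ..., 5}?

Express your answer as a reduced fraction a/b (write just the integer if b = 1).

Answer: 3/8

Derivation:
Count via complement. Let g(t,s) = #length-t paths at position s with S_1..S_t all ≠ -2.
g(t,s) = g(t-1,s-1) + g(t-1,s+1) for s ≠ -2; g(t,-2) = 0.
t=0: g(0,0)=1
t=1: g(1,-1)=1 g(1,1)=1
t=2: g(2,0)=2 g(2,2)=1
t=3: g(3,-1)=2 g(3,1)=3 g(3,3)=1
t=4: g(4,0)=5 g(4,2)=4 g(4,4)=1
t=5: g(5,-1)=5 g(5,1)=9 g(5,3)=5 g(5,5)=1
Paths never hitting -2: Σ_s g(5,s) = 20
Paths hitting -2: 2^5 - 20 = 12
P = 12/32 = 3/8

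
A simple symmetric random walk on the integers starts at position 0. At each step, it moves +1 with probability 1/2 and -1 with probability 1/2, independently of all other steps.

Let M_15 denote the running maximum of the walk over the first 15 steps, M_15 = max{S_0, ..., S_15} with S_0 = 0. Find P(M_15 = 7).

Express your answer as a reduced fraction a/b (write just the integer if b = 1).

Answer: 1365/32768

Derivation:
Let M_15 = max(S_0,...,S_15). Use the reflection principle: for j ≥ 1, #{paths with M_15 ≥ j} = #{S_15 ≥ j} + #{S_15 ≥ j+1}.
By reflection, #{M_15 ≥ 7} = #{S_15 ≥ 7} + #{S_15 ≥ 8} = 1941 + 576 = 2517.
#{M_15 ≥ 8} = #{S_15 ≥ 8} + #{S_15 ≥ 9} = 576 + 576 = 1152.
#{M_15 = 7} = 2517 - 1152 = 1365.
P(M_15 = 7) = 1365/32768 = 1365/32768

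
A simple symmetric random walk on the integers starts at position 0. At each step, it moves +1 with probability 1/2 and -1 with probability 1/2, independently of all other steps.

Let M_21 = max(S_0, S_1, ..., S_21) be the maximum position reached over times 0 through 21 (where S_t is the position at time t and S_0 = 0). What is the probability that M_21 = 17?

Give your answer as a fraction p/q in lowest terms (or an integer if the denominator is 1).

Let M_21 = max(S_0,...,S_21). Use the reflection principle: for j ≥ 1, #{paths with M_21 ≥ j} = #{S_21 ≥ j} + #{S_21 ≥ j+1}.
By reflection, #{M_21 ≥ 17} = #{S_21 ≥ 17} + #{S_21 ≥ 18} = 232 + 22 = 254.
#{M_21 ≥ 18} = #{S_21 ≥ 18} + #{S_21 ≥ 19} = 22 + 22 = 44.
#{M_21 = 17} = 254 - 44 = 210.
P(M_21 = 17) = 210/2097152 = 105/1048576

Answer: 105/1048576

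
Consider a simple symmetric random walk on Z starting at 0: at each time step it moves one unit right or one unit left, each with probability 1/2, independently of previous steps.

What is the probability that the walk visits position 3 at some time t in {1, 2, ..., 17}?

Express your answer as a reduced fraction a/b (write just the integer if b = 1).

Answer: 15751/32768

Derivation:
Count via complement. Let g(t,s) = #length-t paths at position s with S_1..S_t all ≠ 3.
g(t,s) = g(t-1,s-1) + g(t-1,s+1) for s ≠ 3; g(t,3) = 0.
t=0: g(0,0)=1
t=1: g(1,-1)=1 g(1,1)=1
t=2: g(2,-2)=1 g(2,0)=2 g(2,2)=1
t=3: g(3,-3)=1 g(3,-1)=3 g(3,1)=3
t=4: g(4,-4)=1 g(4,-2)=4 g(4,0)=6 g(4,2)=3
t=5: g(5,-5)=1 g(5,-3)=5 g(5,-1)=10 g(5,1)=9
t=6: g(6,-6)=1 g(6,-4)=6 g(6,-2)=15 g(6,0)=19 g(6,2)=9
t=7: g(7,-7)=1 g(7,-5)=7 g(7,-3)=21 g(7,-1)=34 g(7,1)=28
t=8: g(8,-8)=1 g(8,-6)=8 g(8,-4)=28 g(8,-2)=55 g(8,0)=62 g(8,2)=28
t=9: g(9,-9)=1 g(9,-7)=9 g(9,-5)=36 g(9,-3)=83 g(9,-1)=117 g(9,1)=90
t=10: g(10,-10)=1 g(10,-8)=10 g(10,-6)=45 g(10,-4)=119 g(10,-2)=200 g(10,0)=207 g(10,2)=90
t=11: g(11,-11)=1 g(11,-9)=11 g(11,-7)=55 g(11,-5)=164 g(11,-3)=319 g(11,-1)=407 g(11,1)=297
t=12: g(12,-12)=1 g(12,-10)=12 g(12,-8)=66 g(12,-6)=219 g(12,-4)=483 g(12,-2)=726 g(12,0)=704 g(12,2)=297
t=13: g(13,-13)=1 g(13,-11)=13 g(13,-9)=78 g(13,-7)=285 g(13,-5)=702 g(13,-3)=1209 g(13,-1)=1430 g(13,1)=1001
t=14: g(14,-14)=1 g(14,-12)=14 g(14,-10)=91 g(14,-8)=363 g(14,-6)=987 g(14,-4)=1911 g(14,-2)=2639 g(14,0)=2431 g(14,2)=1001
t=15: g(15,-15)=1 g(15,-13)=15 g(15,-11)=105 g(15,-9)=454 g(15,-7)=1350 g(15,-5)=2898 g(15,-3)=4550 g(15,-1)=5070 g(15,1)=3432
t=16: g(16,-16)=1 g(16,-14)=16 g(16,-12)=120 g(16,-10)=559 g(16,-8)=1804 g(16,-6)=4248 g(16,-4)=7448 g(16,-2)=9620 g(16,0)=8502 g(16,2)=3432
t=17: g(17,-17)=1 g(17,-15)=17 g(17,-13)=136 g(17,-11)=679 g(17,-9)=2363 g(17,-7)=6052 g(17,-5)=11696 g(17,-3)=17068 g(17,-1)=18122 g(17,1)=11934
Paths never hitting 3: Σ_s g(17,s) = 68068
Paths hitting 3: 2^17 - 68068 = 63004
P = 63004/131072 = 15751/32768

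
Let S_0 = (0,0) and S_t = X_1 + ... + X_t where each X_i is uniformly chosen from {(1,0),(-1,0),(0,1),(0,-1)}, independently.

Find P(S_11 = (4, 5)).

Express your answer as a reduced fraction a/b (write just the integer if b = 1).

Answer: 2541/2097152

Derivation:
Let h be the number of horizontal steps (so 11-h are vertical). To end at (4,5) need (h+4)/2 right-steps and ((11-h)+5)/2 up-steps.
Sum over h with 4 ≤ h ≤ 6, h ≡ 0 (mod 2), 11-h ≡ 1 (mod 2):
h=4: C(11,4)·C(4,4)·C(7,6) = 330·1·7 = 2310
h=6: C(11,6)·C(6,5)·C(5,5) = 462·6·1 = 2772
Total favorable: 5082
Total paths: 4^11 = 4194304
P = 5082/4194304 = 2541/2097152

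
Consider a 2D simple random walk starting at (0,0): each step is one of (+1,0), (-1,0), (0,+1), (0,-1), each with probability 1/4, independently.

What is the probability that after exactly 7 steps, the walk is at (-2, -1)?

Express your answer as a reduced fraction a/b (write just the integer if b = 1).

Let h be the number of horizontal steps (so 7-h are vertical). To end at (-2,-1) need (h-2)/2 right-steps and ((7-h)-1)/2 up-steps.
Sum over h with 2 ≤ h ≤ 6, h ≡ 0 (mod 2), 7-h ≡ 1 (mod 2):
h=2: C(7,2)·C(2,0)·C(5,2) = 21·1·10 = 210
h=4: C(7,4)·C(4,1)·C(3,1) = 35·4·3 = 420
h=6: C(7,6)·C(6,2)·C(1,0) = 7·15·1 = 105
Total favorable: 735
Total paths: 4^7 = 16384
P = 735/16384 = 735/16384

Answer: 735/16384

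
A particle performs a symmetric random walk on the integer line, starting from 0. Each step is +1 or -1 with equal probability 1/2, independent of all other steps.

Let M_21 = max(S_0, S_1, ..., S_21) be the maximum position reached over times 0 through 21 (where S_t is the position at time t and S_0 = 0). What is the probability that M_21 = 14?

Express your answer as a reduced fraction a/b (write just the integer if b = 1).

Answer: 665/1048576

Derivation:
Let M_21 = max(S_0,...,S_21). Use the reflection principle: for j ≥ 1, #{paths with M_21 ≥ j} = #{S_21 ≥ j} + #{S_21 ≥ j+1}.
By reflection, #{M_21 ≥ 14} = #{S_21 ≥ 14} + #{S_21 ≥ 15} = 1562 + 1562 = 3124.
#{M_21 ≥ 15} = #{S_21 ≥ 15} + #{S_21 ≥ 16} = 1562 + 232 = 1794.
#{M_21 = 14} = 3124 - 1794 = 1330.
P(M_21 = 14) = 1330/2097152 = 665/1048576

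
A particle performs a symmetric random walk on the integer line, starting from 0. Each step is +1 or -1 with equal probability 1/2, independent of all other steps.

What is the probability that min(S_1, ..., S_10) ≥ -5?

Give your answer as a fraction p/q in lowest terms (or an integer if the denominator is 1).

Let f(t,s) = #length-t paths at position s with S_1..S_t all ≥ -5.
f(t,s) = f(t-1,s-1) + f(t-1,s+1) for s ≥ -5; f(t,s) = 0 for s < -5.
t=0: f(0,0)=1
t=1: f(1,-1)=1 f(1,1)=1
t=2: f(2,-2)=1 f(2,0)=2 f(2,2)=1
t=3: f(3,-3)=1 f(3,-1)=3 f(3,1)=3 f(3,3)=1
t=4: f(4,-4)=1 f(4,-2)=4 f(4,0)=6 f(4,2)=4 f(4,4)=1
t=5: f(5,-5)=1 f(5,-3)=5 f(5,-1)=10 f(5,1)=10 f(5,3)=5 f(5,5)=1
t=6: f(6,-4)=6 f(6,-2)=15 f(6,0)=20 f(6,2)=15 f(6,4)=6 f(6,6)=1
t=7: f(7,-5)=6 f(7,-3)=21 f(7,-1)=35 f(7,1)=35 f(7,3)=21 f(7,5)=7 f(7,7)=1
t=8: f(8,-4)=27 f(8,-2)=56 f(8,0)=70 f(8,2)=56 f(8,4)=28 f(8,6)=8 f(8,8)=1
t=9: f(9,-5)=27 f(9,-3)=83 f(9,-1)=126 f(9,1)=126 f(9,3)=84 f(9,5)=36 f(9,7)=9 f(9,9)=1
t=10: f(10,-4)=110 f(10,-2)=209 f(10,0)=252 f(10,2)=210 f(10,4)=120 f(10,6)=45 f(10,8)=10 f(10,10)=1
Σ_s f(10,s) = 957
P = 957/1024 = 957/1024

Answer: 957/1024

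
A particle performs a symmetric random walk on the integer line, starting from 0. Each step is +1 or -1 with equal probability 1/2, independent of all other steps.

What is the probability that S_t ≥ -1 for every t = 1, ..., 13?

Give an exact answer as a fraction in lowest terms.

Answer: 429/1024

Derivation:
Let f(t,s) = #length-t paths at position s with S_1..S_t all ≥ -1.
f(t,s) = f(t-1,s-1) + f(t-1,s+1) for s ≥ -1; f(t,s) = 0 for s < -1.
t=0: f(0,0)=1
t=1: f(1,-1)=1 f(1,1)=1
t=2: f(2,0)=2 f(2,2)=1
t=3: f(3,-1)=2 f(3,1)=3 f(3,3)=1
t=4: f(4,0)=5 f(4,2)=4 f(4,4)=1
t=5: f(5,-1)=5 f(5,1)=9 f(5,3)=5 f(5,5)=1
t=6: f(6,0)=14 f(6,2)=14 f(6,4)=6 f(6,6)=1
t=7: f(7,-1)=14 f(7,1)=28 f(7,3)=20 f(7,5)=7 f(7,7)=1
t=8: f(8,0)=42 f(8,2)=48 f(8,4)=27 f(8,6)=8 f(8,8)=1
t=9: f(9,-1)=42 f(9,1)=90 f(9,3)=75 f(9,5)=35 f(9,7)=9 f(9,9)=1
t=10: f(10,0)=132 f(10,2)=165 f(10,4)=110 f(10,6)=44 f(10,8)=10 f(10,10)=1
t=11: f(11,-1)=132 f(11,1)=297 f(11,3)=275 f(11,5)=154 f(11,7)=54 f(11,9)=11 f(11,11)=1
t=12: f(12,0)=429 f(12,2)=572 f(12,4)=429 f(12,6)=208 f(12,8)=65 f(12,10)=12 f(12,12)=1
t=13: f(13,-1)=429 f(13,1)=1001 f(13,3)=1001 f(13,5)=637 f(13,7)=273 f(13,9)=77 f(13,11)=13 f(13,13)=1
Σ_s f(13,s) = 3432
P = 3432/8192 = 429/1024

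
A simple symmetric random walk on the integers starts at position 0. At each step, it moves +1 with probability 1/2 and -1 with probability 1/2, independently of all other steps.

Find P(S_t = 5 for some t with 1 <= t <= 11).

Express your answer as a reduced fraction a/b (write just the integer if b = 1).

Answer: 299/2048

Derivation:
Count via complement. Let g(t,s) = #length-t paths at position s with S_1..S_t all ≠ 5.
g(t,s) = g(t-1,s-1) + g(t-1,s+1) for s ≠ 5; g(t,5) = 0.
t=0: g(0,0)=1
t=1: g(1,-1)=1 g(1,1)=1
t=2: g(2,-2)=1 g(2,0)=2 g(2,2)=1
t=3: g(3,-3)=1 g(3,-1)=3 g(3,1)=3 g(3,3)=1
t=4: g(4,-4)=1 g(4,-2)=4 g(4,0)=6 g(4,2)=4 g(4,4)=1
t=5: g(5,-5)=1 g(5,-3)=5 g(5,-1)=10 g(5,1)=10 g(5,3)=5
t=6: g(6,-6)=1 g(6,-4)=6 g(6,-2)=15 g(6,0)=20 g(6,2)=15 g(6,4)=5
t=7: g(7,-7)=1 g(7,-5)=7 g(7,-3)=21 g(7,-1)=35 g(7,1)=35 g(7,3)=20
t=8: g(8,-8)=1 g(8,-6)=8 g(8,-4)=28 g(8,-2)=56 g(8,0)=70 g(8,2)=55 g(8,4)=20
t=9: g(9,-9)=1 g(9,-7)=9 g(9,-5)=36 g(9,-3)=84 g(9,-1)=126 g(9,1)=125 g(9,3)=75
t=10: g(10,-10)=1 g(10,-8)=10 g(10,-6)=45 g(10,-4)=120 g(10,-2)=210 g(10,0)=251 g(10,2)=200 g(10,4)=75
t=11: g(11,-11)=1 g(11,-9)=11 g(11,-7)=55 g(11,-5)=165 g(11,-3)=330 g(11,-1)=461 g(11,1)=451 g(11,3)=275
Paths never hitting 5: Σ_s g(11,s) = 1749
Paths hitting 5: 2^11 - 1749 = 299
P = 299/2048 = 299/2048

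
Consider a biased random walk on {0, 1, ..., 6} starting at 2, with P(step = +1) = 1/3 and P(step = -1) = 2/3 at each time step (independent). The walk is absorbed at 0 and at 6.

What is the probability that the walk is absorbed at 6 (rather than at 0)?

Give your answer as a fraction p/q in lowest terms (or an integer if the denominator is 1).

Biased walk: p = 1/3, q = 2/3, r = q/p = 2
Gambler's ruin: P(hit 6 before 0 | start at 2) = (1 - r^a)/(1 - r^N)
r^2 = 4; r^6 = 64
P = (1 - 4) / (1 - 64) = -3 / -63 = 1/21

Answer: 1/21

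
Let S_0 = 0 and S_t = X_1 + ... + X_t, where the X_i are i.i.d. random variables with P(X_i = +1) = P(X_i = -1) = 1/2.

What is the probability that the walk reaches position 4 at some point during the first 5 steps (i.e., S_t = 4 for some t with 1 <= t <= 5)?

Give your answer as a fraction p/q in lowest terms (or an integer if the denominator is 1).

Count via complement. Let g(t,s) = #length-t paths at position s with S_1..S_t all ≠ 4.
g(t,s) = g(t-1,s-1) + g(t-1,s+1) for s ≠ 4; g(t,4) = 0.
t=0: g(0,0)=1
t=1: g(1,-1)=1 g(1,1)=1
t=2: g(2,-2)=1 g(2,0)=2 g(2,2)=1
t=3: g(3,-3)=1 g(3,-1)=3 g(3,1)=3 g(3,3)=1
t=4: g(4,-4)=1 g(4,-2)=4 g(4,0)=6 g(4,2)=4
t=5: g(5,-5)=1 g(5,-3)=5 g(5,-1)=10 g(5,1)=10 g(5,3)=4
Paths never hitting 4: Σ_s g(5,s) = 30
Paths hitting 4: 2^5 - 30 = 2
P = 2/32 = 1/16

Answer: 1/16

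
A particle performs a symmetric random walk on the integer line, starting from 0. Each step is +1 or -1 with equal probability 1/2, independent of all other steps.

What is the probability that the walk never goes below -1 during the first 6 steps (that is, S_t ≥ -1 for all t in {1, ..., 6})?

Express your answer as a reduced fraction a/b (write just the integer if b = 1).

Answer: 35/64

Derivation:
Let f(t,s) = #length-t paths at position s with S_1..S_t all ≥ -1.
f(t,s) = f(t-1,s-1) + f(t-1,s+1) for s ≥ -1; f(t,s) = 0 for s < -1.
t=0: f(0,0)=1
t=1: f(1,-1)=1 f(1,1)=1
t=2: f(2,0)=2 f(2,2)=1
t=3: f(3,-1)=2 f(3,1)=3 f(3,3)=1
t=4: f(4,0)=5 f(4,2)=4 f(4,4)=1
t=5: f(5,-1)=5 f(5,1)=9 f(5,3)=5 f(5,5)=1
t=6: f(6,0)=14 f(6,2)=14 f(6,4)=6 f(6,6)=1
Σ_s f(6,s) = 35
P = 35/64 = 35/64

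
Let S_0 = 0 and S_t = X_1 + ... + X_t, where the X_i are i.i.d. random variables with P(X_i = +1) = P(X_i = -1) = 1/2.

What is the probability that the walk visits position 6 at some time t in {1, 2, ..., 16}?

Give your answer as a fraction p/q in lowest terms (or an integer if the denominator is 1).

Answer: 4701/32768

Derivation:
Count via complement. Let g(t,s) = #length-t paths at position s with S_1..S_t all ≠ 6.
g(t,s) = g(t-1,s-1) + g(t-1,s+1) for s ≠ 6; g(t,6) = 0.
t=0: g(0,0)=1
t=1: g(1,-1)=1 g(1,1)=1
t=2: g(2,-2)=1 g(2,0)=2 g(2,2)=1
t=3: g(3,-3)=1 g(3,-1)=3 g(3,1)=3 g(3,3)=1
t=4: g(4,-4)=1 g(4,-2)=4 g(4,0)=6 g(4,2)=4 g(4,4)=1
t=5: g(5,-5)=1 g(5,-3)=5 g(5,-1)=10 g(5,1)=10 g(5,3)=5 g(5,5)=1
t=6: g(6,-6)=1 g(6,-4)=6 g(6,-2)=15 g(6,0)=20 g(6,2)=15 g(6,4)=6
t=7: g(7,-7)=1 g(7,-5)=7 g(7,-3)=21 g(7,-1)=35 g(7,1)=35 g(7,3)=21 g(7,5)=6
t=8: g(8,-8)=1 g(8,-6)=8 g(8,-4)=28 g(8,-2)=56 g(8,0)=70 g(8,2)=56 g(8,4)=27
t=9: g(9,-9)=1 g(9,-7)=9 g(9,-5)=36 g(9,-3)=84 g(9,-1)=126 g(9,1)=126 g(9,3)=83 g(9,5)=27
t=10: g(10,-10)=1 g(10,-8)=10 g(10,-6)=45 g(10,-4)=120 g(10,-2)=210 g(10,0)=252 g(10,2)=209 g(10,4)=110
t=11: g(11,-11)=1 g(11,-9)=11 g(11,-7)=55 g(11,-5)=165 g(11,-3)=330 g(11,-1)=462 g(11,1)=461 g(11,3)=319 g(11,5)=110
t=12: g(12,-12)=1 g(12,-10)=12 g(12,-8)=66 g(12,-6)=220 g(12,-4)=495 g(12,-2)=792 g(12,0)=923 g(12,2)=780 g(12,4)=429
t=13: g(13,-13)=1 g(13,-11)=13 g(13,-9)=78 g(13,-7)=286 g(13,-5)=715 g(13,-3)=1287 g(13,-1)=1715 g(13,1)=1703 g(13,3)=1209 g(13,5)=429
t=14: g(14,-14)=1 g(14,-12)=14 g(14,-10)=91 g(14,-8)=364 g(14,-6)=1001 g(14,-4)=2002 g(14,-2)=3002 g(14,0)=3418 g(14,2)=2912 g(14,4)=1638
t=15: g(15,-15)=1 g(15,-13)=15 g(15,-11)=105 g(15,-9)=455 g(15,-7)=1365 g(15,-5)=3003 g(15,-3)=5004 g(15,-1)=6420 g(15,1)=6330 g(15,3)=4550 g(15,5)=1638
t=16: g(16,-16)=1 g(16,-14)=16 g(16,-12)=120 g(16,-10)=560 g(16,-8)=1820 g(16,-6)=4368 g(16,-4)=8007 g(16,-2)=11424 g(16,0)=12750 g(16,2)=10880 g(16,4)=6188
Paths never hitting 6: Σ_s g(16,s) = 56134
Paths hitting 6: 2^16 - 56134 = 9402
P = 9402/65536 = 4701/32768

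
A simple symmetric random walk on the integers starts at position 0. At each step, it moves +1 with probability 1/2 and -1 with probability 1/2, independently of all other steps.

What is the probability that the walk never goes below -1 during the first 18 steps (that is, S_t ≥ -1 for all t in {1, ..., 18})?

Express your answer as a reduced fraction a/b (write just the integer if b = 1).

Let f(t,s) = #length-t paths at position s with S_1..S_t all ≥ -1.
f(t,s) = f(t-1,s-1) + f(t-1,s+1) for s ≥ -1; f(t,s) = 0 for s < -1.
t=0: f(0,0)=1
t=1: f(1,-1)=1 f(1,1)=1
t=2: f(2,0)=2 f(2,2)=1
t=3: f(3,-1)=2 f(3,1)=3 f(3,3)=1
t=4: f(4,0)=5 f(4,2)=4 f(4,4)=1
t=5: f(5,-1)=5 f(5,1)=9 f(5,3)=5 f(5,5)=1
t=6: f(6,0)=14 f(6,2)=14 f(6,4)=6 f(6,6)=1
t=7: f(7,-1)=14 f(7,1)=28 f(7,3)=20 f(7,5)=7 f(7,7)=1
t=8: f(8,0)=42 f(8,2)=48 f(8,4)=27 f(8,6)=8 f(8,8)=1
t=9: f(9,-1)=42 f(9,1)=90 f(9,3)=75 f(9,5)=35 f(9,7)=9 f(9,9)=1
t=10: f(10,0)=132 f(10,2)=165 f(10,4)=110 f(10,6)=44 f(10,8)=10 f(10,10)=1
t=11: f(11,-1)=132 f(11,1)=297 f(11,3)=275 f(11,5)=154 f(11,7)=54 f(11,9)=11 f(11,11)=1
t=12: f(12,0)=429 f(12,2)=572 f(12,4)=429 f(12,6)=208 f(12,8)=65 f(12,10)=12 f(12,12)=1
t=13: f(13,-1)=429 f(13,1)=1001 f(13,3)=1001 f(13,5)=637 f(13,7)=273 f(13,9)=77 f(13,11)=13 f(13,13)=1
t=14: f(14,0)=1430 f(14,2)=2002 f(14,4)=1638 f(14,6)=910 f(14,8)=350 f(14,10)=90 f(14,12)=14 f(14,14)=1
t=15: f(15,-1)=1430 f(15,1)=3432 f(15,3)=3640 f(15,5)=2548 f(15,7)=1260 f(15,9)=440 f(15,11)=104 f(15,13)=15 f(15,15)=1
t=16: f(16,0)=4862 f(16,2)=7072 f(16,4)=6188 f(16,6)=3808 f(16,8)=1700 f(16,10)=544 f(16,12)=119 f(16,14)=16 f(16,16)=1
t=17: f(17,-1)=4862 f(17,1)=11934 f(17,3)=13260 f(17,5)=9996 f(17,7)=5508 f(17,9)=2244 f(17,11)=663 f(17,13)=135 f(17,15)=17 f(17,17)=1
t=18: f(18,0)=16796 f(18,2)=25194 f(18,4)=23256 f(18,6)=15504 f(18,8)=7752 f(18,10)=2907 f(18,12)=798 f(18,14)=152 f(18,16)=18 f(18,18)=1
Σ_s f(18,s) = 92378
P = 92378/262144 = 46189/131072

Answer: 46189/131072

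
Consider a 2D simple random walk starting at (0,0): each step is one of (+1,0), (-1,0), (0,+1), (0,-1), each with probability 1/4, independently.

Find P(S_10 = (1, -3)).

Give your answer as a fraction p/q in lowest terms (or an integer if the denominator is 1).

Let h be the number of horizontal steps (so 10-h are vertical). To end at (1,-3) need (h+1)/2 right-steps and ((10-h)-3)/2 up-steps.
Sum over h with 1 ≤ h ≤ 7, h ≡ 1 (mod 2), 10-h ≡ 1 (mod 2):
h=1: C(10,1)·C(1,1)·C(9,3) = 10·1·84 = 840
h=3: C(10,3)·C(3,2)·C(7,2) = 120·3·21 = 7560
h=5: C(10,5)·C(5,3)·C(5,1) = 252·10·5 = 12600
h=7: C(10,7)·C(7,4)·C(3,0) = 120·35·1 = 4200
Total favorable: 25200
Total paths: 4^10 = 1048576
P = 25200/1048576 = 1575/65536

Answer: 1575/65536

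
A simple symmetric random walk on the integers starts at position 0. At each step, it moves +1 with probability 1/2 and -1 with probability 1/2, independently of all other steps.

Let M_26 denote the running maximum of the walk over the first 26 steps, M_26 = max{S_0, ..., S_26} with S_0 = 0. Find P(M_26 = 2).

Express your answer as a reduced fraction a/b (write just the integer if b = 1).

Answer: 2414425/16777216

Derivation:
Let M_26 = max(S_0,...,S_26). Use the reflection principle: for j ≥ 1, #{paths with M_26 ≥ j} = #{S_26 ≥ j} + #{S_26 ≥ j+1}.
By reflection, #{M_26 ≥ 2} = #{S_26 ≥ 2} + #{S_26 ≥ 3} = 28354132 + 18696432 = 47050564.
#{M_26 ≥ 3} = #{S_26 ≥ 3} + #{S_26 ≥ 4} = 18696432 + 18696432 = 37392864.
#{M_26 = 2} = 47050564 - 37392864 = 9657700.
P(M_26 = 2) = 9657700/67108864 = 2414425/16777216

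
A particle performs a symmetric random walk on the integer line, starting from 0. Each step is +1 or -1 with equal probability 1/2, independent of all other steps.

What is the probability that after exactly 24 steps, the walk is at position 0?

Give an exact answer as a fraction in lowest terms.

To return to 0 after 24 steps: need exactly 12 steps of +1 and 12 of -1.
Favorable paths: C(24,12) = 2704156
Total paths: 2^24 = 16777216
P = 2704156/16777216 = 676039/4194304

Answer: 676039/4194304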